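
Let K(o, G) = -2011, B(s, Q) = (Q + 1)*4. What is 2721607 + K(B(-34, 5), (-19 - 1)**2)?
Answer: 2719596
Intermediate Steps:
B(s, Q) = 4 + 4*Q (B(s, Q) = (1 + Q)*4 = 4 + 4*Q)
2721607 + K(B(-34, 5), (-19 - 1)**2) = 2721607 - 2011 = 2719596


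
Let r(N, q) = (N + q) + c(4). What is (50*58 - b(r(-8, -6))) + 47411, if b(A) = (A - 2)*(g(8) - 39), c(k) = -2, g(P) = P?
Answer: 49753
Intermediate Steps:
r(N, q) = -2 + N + q (r(N, q) = (N + q) - 2 = -2 + N + q)
b(A) = 62 - 31*A (b(A) = (A - 2)*(8 - 39) = (-2 + A)*(-31) = 62 - 31*A)
(50*58 - b(r(-8, -6))) + 47411 = (50*58 - (62 - 31*(-2 - 8 - 6))) + 47411 = (2900 - (62 - 31*(-16))) + 47411 = (2900 - (62 + 496)) + 47411 = (2900 - 1*558) + 47411 = (2900 - 558) + 47411 = 2342 + 47411 = 49753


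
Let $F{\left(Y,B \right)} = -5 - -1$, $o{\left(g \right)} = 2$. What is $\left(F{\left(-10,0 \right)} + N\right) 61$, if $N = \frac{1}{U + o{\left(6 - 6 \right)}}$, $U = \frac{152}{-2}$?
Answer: $- \frac{18117}{74} \approx -244.82$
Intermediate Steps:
$U = -76$ ($U = 152 \left(- \frac{1}{2}\right) = -76$)
$F{\left(Y,B \right)} = -4$ ($F{\left(Y,B \right)} = -5 + 1 = -4$)
$N = - \frac{1}{74}$ ($N = \frac{1}{-76 + 2} = \frac{1}{-74} = - \frac{1}{74} \approx -0.013514$)
$\left(F{\left(-10,0 \right)} + N\right) 61 = \left(-4 - \frac{1}{74}\right) 61 = \left(- \frac{297}{74}\right) 61 = - \frac{18117}{74}$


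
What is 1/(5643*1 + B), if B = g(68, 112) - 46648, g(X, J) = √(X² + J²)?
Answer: -41005/1681392857 - 4*√1073/1681392857 ≈ -2.4465e-5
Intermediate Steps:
g(X, J) = √(J² + X²)
B = -46648 + 4*√1073 (B = √(112² + 68²) - 46648 = √(12544 + 4624) - 46648 = √17168 - 46648 = 4*√1073 - 46648 = -46648 + 4*√1073 ≈ -46517.)
1/(5643*1 + B) = 1/(5643*1 + (-46648 + 4*√1073)) = 1/(5643 + (-46648 + 4*√1073)) = 1/(-41005 + 4*√1073)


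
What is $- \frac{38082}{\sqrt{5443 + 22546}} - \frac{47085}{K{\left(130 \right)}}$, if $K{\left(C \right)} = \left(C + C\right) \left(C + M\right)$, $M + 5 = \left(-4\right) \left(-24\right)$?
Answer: $- \frac{9417}{11492} - \frac{38082 \sqrt{27989}}{27989} \approx -228.45$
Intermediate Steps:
$M = 91$ ($M = -5 - -96 = -5 + 96 = 91$)
$K{\left(C \right)} = 2 C \left(91 + C\right)$ ($K{\left(C \right)} = \left(C + C\right) \left(C + 91\right) = 2 C \left(91 + C\right)$)
$- \frac{38082}{\sqrt{5443 + 22546}} - \frac{47085}{K{\left(130 \right)}} = - \frac{38082}{\sqrt{5443 + 22546}} - \frac{47085}{2 \cdot 130 \left(91 + 130\right)} = - \frac{38082}{\sqrt{27989}} - \frac{47085}{2 \cdot 130 \cdot 221} = - 38082 \frac{\sqrt{27989}}{27989} - \frac{47085}{57460} = - \frac{38082 \sqrt{27989}}{27989} - \frac{9417}{11492} = - \frac{9417}{11492} - \frac{38082 \sqrt{27989}}{27989}$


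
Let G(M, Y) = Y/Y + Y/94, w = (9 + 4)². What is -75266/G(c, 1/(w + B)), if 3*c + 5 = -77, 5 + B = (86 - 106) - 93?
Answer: -360825204/4795 ≈ -75250.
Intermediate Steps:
B = -118 (B = -5 + ((86 - 106) - 93) = -5 + (-20 - 93) = -5 - 113 = -118)
w = 169 (w = 13² = 169)
c = -82/3 (c = -5/3 + (⅓)*(-77) = -5/3 - 77/3 = -82/3 ≈ -27.333)
G(M, Y) = 1 + Y/94 (G(M, Y) = 1 + Y*(1/94) = 1 + Y/94)
-75266/G(c, 1/(w + B)) = -75266/(1 + 1/(94*(169 - 118))) = -75266/(1 + (1/94)/51) = -75266/(1 + (1/94)*(1/51)) = -75266/(1 + 1/4794) = -75266/4795/4794 = -75266*4794/4795 = -360825204/4795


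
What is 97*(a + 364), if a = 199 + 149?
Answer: 69064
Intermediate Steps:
a = 348
97*(a + 364) = 97*(348 + 364) = 97*712 = 69064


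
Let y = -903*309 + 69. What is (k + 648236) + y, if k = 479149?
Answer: 848427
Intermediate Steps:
y = -278958 (y = -279027 + 69 = -278958)
(k + 648236) + y = (479149 + 648236) - 278958 = 1127385 - 278958 = 848427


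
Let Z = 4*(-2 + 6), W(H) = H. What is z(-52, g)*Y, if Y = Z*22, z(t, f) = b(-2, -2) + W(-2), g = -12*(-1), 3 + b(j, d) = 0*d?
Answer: -1760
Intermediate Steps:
b(j, d) = -3 (b(j, d) = -3 + 0*d = -3 + 0 = -3)
g = 12
Z = 16 (Z = 4*4 = 16)
z(t, f) = -5 (z(t, f) = -3 - 2 = -5)
Y = 352 (Y = 16*22 = 352)
z(-52, g)*Y = -5*352 = -1760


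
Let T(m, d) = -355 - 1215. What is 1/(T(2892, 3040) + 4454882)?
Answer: 1/4453312 ≈ 2.2455e-7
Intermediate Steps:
T(m, d) = -1570
1/(T(2892, 3040) + 4454882) = 1/(-1570 + 4454882) = 1/4453312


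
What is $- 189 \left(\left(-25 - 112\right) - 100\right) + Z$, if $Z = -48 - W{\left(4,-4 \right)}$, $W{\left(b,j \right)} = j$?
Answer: $44749$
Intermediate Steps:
$Z = -44$ ($Z = -48 - -4 = -48 + 4 = -44$)
$- 189 \left(\left(-25 - 112\right) - 100\right) + Z = - 189 \left(\left(-25 - 112\right) - 100\right) - 44 = - 189 \left(-137 - 100\right) - 44 = \left(-189\right) \left(-237\right) - 44 = 44793 - 44 = 44749$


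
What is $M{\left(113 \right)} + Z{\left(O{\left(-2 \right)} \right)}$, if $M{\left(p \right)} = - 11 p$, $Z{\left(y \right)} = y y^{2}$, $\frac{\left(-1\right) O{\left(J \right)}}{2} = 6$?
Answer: $-2971$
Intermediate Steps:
$O{\left(J \right)} = -12$ ($O{\left(J \right)} = \left(-2\right) 6 = -12$)
$Z{\left(y \right)} = y^{3}$
$M{\left(113 \right)} + Z{\left(O{\left(-2 \right)} \right)} = \left(-11\right) 113 + \left(-12\right)^{3} = -1243 - 1728 = -2971$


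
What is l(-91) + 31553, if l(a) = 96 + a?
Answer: 31558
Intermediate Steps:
l(-91) + 31553 = (96 - 91) + 31553 = 5 + 31553 = 31558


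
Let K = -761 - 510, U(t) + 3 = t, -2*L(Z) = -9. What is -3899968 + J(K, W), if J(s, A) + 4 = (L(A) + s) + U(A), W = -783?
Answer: -7804049/2 ≈ -3.9020e+6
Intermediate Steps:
L(Z) = 9/2 (L(Z) = -½*(-9) = 9/2)
U(t) = -3 + t
K = -1271
J(s, A) = -5/2 + A + s (J(s, A) = -4 + ((9/2 + s) + (-3 + A)) = -4 + (3/2 + A + s) = -5/2 + A + s)
-3899968 + J(K, W) = -3899968 + (-5/2 - 783 - 1271) = -3899968 - 4113/2 = -7804049/2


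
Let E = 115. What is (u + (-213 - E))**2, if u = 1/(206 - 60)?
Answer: 2293164769/21316 ≈ 1.0758e+5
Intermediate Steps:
u = 1/146 ≈ 0.0068493
(u + (-213 - E))**2 = (1/146 + (-213 - 1*115))**2 = (1/146 + (-213 - 115))**2 = (1/146 - 328)**2 = (-47887/146)**2 = 2293164769/21316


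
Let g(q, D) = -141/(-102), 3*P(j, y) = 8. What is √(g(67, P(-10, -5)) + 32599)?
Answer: 3*√4187338/34 ≈ 180.56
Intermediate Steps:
P(j, y) = 8/3 (P(j, y) = (⅓)*8 = 8/3)
g(q, D) = 47/34 (g(q, D) = -141*(-1/102) = 47/34)
√(g(67, P(-10, -5)) + 32599) = √(47/34 + 32599) = √(1108413/34) = 3*√4187338/34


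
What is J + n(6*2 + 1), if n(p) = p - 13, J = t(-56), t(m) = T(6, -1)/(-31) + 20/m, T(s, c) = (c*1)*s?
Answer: -71/434 ≈ -0.16359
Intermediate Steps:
T(s, c) = c*s
t(m) = 6/31 + 20/m (t(m) = -1*6/(-31) + 20/m = -6*(-1/31) + 20/m = 6/31 + 20/m)
J = -71/434 (J = 6/31 + 20/(-56) = 6/31 + 20*(-1/56) = 6/31 - 5/14 = -71/434 ≈ -0.16359)
n(p) = -13 + p
J + n(6*2 + 1) = -71/434 + (-13 + (6*2 + 1)) = -71/434 + (-13 + (12 + 1)) = -71/434 + (-13 + 13) = -71/434 + 0 = -71/434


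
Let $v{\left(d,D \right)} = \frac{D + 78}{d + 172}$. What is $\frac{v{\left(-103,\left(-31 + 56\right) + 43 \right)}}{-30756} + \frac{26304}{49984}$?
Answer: $\frac{39640699}{75336822} \approx 0.52618$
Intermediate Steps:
$v{\left(d,D \right)} = \frac{78 + D}{172 + d}$
$\frac{v{\left(-103,\left(-31 + 56\right) + 43 \right)}}{-30756} + \frac{26304}{49984} = \frac{\frac{1}{172 - 103} \left(78 + \left(\left(-31 + 56\right) + 43\right)\right)}{-30756} + \frac{26304}{49984} = \frac{78 + \left(25 + 43\right)}{69} \left(- \frac{1}{30756}\right) + 26304 \cdot \frac{1}{49984} = \frac{78 + 68}{69} \left(- \frac{1}{30756}\right) + \frac{411}{781} = \frac{1}{69} \cdot 146 \left(- \frac{1}{30756}\right) + \frac{411}{781} = \frac{146}{69} \left(- \frac{1}{30756}\right) + \frac{411}{781} = - \frac{73}{1061082} + \frac{411}{781} = \frac{39640699}{75336822}$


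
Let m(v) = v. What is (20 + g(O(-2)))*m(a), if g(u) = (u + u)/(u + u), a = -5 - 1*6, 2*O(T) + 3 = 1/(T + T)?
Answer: -231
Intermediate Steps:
O(T) = -3/2 + 1/(4*T) (O(T) = -3/2 + 1/(2*(T + T)) = -3/2 + 1/(2*((2*T))) = -3/2 + (1/(2*T))/2 = -3/2 + 1/(4*T))
a = -11 (a = -5 - 6 = -11)
g(u) = 1 (g(u) = (2*u)/((2*u)) = (2*u)*(1/(2*u)) = 1)
(20 + g(O(-2)))*m(a) = (20 + 1)*(-11) = 21*(-11) = -231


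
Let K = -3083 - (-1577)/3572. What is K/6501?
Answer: -579521/1222188 ≈ -0.47417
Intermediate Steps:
K = -579521/188 (K = -3083 - (-1577)/3572 = -3083 - 1*(-83/188) = -3083 + 83/188 = -579521/188 ≈ -3082.6)
K/6501 = -579521/188/6501 = -579521/188*1/6501 = -579521/1222188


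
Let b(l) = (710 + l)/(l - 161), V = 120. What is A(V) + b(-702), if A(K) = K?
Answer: 103552/863 ≈ 119.99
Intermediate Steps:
b(l) = (710 + l)/(-161 + l)
A(V) + b(-702) = 120 + (710 - 702)/(-161 - 702) = 120 + 8/(-863) = 120 - 1/863*8 = 120 - 8/863 = 103552/863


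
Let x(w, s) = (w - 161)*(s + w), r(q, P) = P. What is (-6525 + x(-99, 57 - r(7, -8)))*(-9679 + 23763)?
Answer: 32604460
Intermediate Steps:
x(w, s) = (-161 + w)*(s + w)
(-6525 + x(-99, 57 - r(7, -8)))*(-9679 + 23763) = (-6525 + ((-99)**2 - 161*(57 - 1*(-8)) - 161*(-99) + (57 - 1*(-8))*(-99)))*(-9679 + 23763) = (-6525 + (9801 - 161*(57 + 8) + 15939 + (57 + 8)*(-99)))*14084 = (-6525 + (9801 - 161*65 + 15939 + 65*(-99)))*14084 = (-6525 + (9801 - 10465 + 15939 - 6435))*14084 = (-6525 + 8840)*14084 = 2315*14084 = 32604460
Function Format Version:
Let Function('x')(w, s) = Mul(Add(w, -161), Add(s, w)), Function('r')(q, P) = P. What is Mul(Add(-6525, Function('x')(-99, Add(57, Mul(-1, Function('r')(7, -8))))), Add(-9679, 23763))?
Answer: 32604460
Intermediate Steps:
Function('x')(w, s) = Mul(Add(-161, w), Add(s, w))
Mul(Add(-6525, Function('x')(-99, Add(57, Mul(-1, Function('r')(7, -8))))), Add(-9679, 23763)) = Mul(Add(-6525, Add(Pow(-99, 2), Mul(-161, Add(57, Mul(-1, -8))), Mul(-161, -99), Mul(Add(57, Mul(-1, -8)), -99))), Add(-9679, 23763)) = Mul(Add(-6525, Add(9801, Mul(-161, Add(57, 8)), 15939, Mul(Add(57, 8), -99))), 14084) = Mul(Add(-6525, Add(9801, Mul(-161, 65), 15939, Mul(65, -99))), 14084) = Mul(Add(-6525, Add(9801, -10465, 15939, -6435)), 14084) = Mul(Add(-6525, 8840), 14084) = Mul(2315, 14084) = 32604460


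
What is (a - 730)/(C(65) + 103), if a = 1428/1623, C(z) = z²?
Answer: -197227/1170724 ≈ -0.16847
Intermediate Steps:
a = 476/541 (a = 1428*(1/1623) = 476/541 ≈ 0.87985)
(a - 730)/(C(65) + 103) = (476/541 - 730)/(65² + 103) = -394454/(541*(4225 + 103)) = -394454/541/4328 = -394454/541*1/4328 = -197227/1170724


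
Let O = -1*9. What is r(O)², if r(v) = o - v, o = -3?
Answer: 36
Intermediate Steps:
O = -9
r(v) = -3 - v
r(O)² = (-3 - 1*(-9))² = (-3 + 9)² = 6² = 36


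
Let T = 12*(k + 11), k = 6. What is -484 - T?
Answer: -688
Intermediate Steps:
T = 204 (T = 12*(6 + 11) = 12*17 = 204)
-484 - T = -484 - 1*204 = -484 - 204 = -688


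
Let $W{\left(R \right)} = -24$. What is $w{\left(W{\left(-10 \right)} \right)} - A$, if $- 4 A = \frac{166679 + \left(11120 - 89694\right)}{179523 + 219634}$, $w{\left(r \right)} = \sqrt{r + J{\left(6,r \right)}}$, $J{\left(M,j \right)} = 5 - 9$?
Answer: $\frac{88105}{1596628} + 2 i \sqrt{7} \approx 0.055182 + 5.2915 i$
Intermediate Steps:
$J{\left(M,j \right)} = -4$
$w{\left(r \right)} = \sqrt{-4 + r}$ ($w{\left(r \right)} = \sqrt{r - 4} = \sqrt{-4 + r}$)
$A = - \frac{88105}{1596628}$ ($A = - \frac{\left(166679 + \left(11120 - 89694\right)\right) \frac{1}{179523 + 219634}}{4} = - \frac{\left(166679 + \left(11120 - 89694\right)\right) \frac{1}{399157}}{4} = - \frac{\left(166679 - 78574\right) \frac{1}{399157}}{4} = - \frac{88105 \cdot \frac{1}{399157}}{4} = \left(- \frac{1}{4}\right) \frac{88105}{399157} = - \frac{88105}{1596628} \approx -0.055182$)
$w{\left(W{\left(-10 \right)} \right)} - A = \sqrt{-4 - 24} - - \frac{88105}{1596628} = \sqrt{-28} + \frac{88105}{1596628} = 2 i \sqrt{7} + \frac{88105}{1596628} = \frac{88105}{1596628} + 2 i \sqrt{7}$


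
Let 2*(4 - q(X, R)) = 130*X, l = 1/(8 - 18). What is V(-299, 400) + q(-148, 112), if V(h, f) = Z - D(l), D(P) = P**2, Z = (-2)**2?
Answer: 962799/100 ≈ 9628.0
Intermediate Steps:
Z = 4
l = -1/10 (l = 1/(-10) = -1/10 ≈ -0.10000)
q(X, R) = 4 - 65*X
V(h, f) = 399/100 (V(h, f) = 4 - (-1/10)**2 = 4 - 1*1/100 = 4 - 1/100 = 399/100)
V(-299, 400) + q(-148, 112) = 399/100 + (4 - 65*(-148)) = 399/100 + (4 + 9620) = 399/100 + 9624 = 962799/100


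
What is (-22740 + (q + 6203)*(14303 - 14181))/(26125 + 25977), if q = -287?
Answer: 349506/26051 ≈ 13.416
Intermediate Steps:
(-22740 + (q + 6203)*(14303 - 14181))/(26125 + 25977) = (-22740 + (-287 + 6203)*(14303 - 14181))/(26125 + 25977) = (-22740 + 5916*122)/52102 = (-22740 + 721752)*(1/52102) = 699012*(1/52102) = 349506/26051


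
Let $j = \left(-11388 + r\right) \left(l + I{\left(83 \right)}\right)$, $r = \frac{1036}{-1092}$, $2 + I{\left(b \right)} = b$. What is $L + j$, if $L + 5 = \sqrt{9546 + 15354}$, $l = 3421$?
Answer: $- \frac{1555480033}{39} + 10 \sqrt{249} \approx -3.9884 \cdot 10^{7}$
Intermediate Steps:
$I{\left(b \right)} = -2 + b$
$L = -5 + 10 \sqrt{249}$ ($L = -5 + \sqrt{9546 + 15354} = -5 + \sqrt{24900} = -5 + 10 \sqrt{249} \approx 152.8$)
$r = - \frac{37}{39}$ ($r = 1036 \left(- \frac{1}{1092}\right) = - \frac{37}{39} \approx -0.94872$)
$j = - \frac{1555479838}{39}$ ($j = \left(-11388 - \frac{37}{39}\right) \left(3421 + \left(-2 + 83\right)\right) = - \frac{444169 \left(3421 + 81\right)}{39} = \left(- \frac{444169}{39}\right) 3502 = - \frac{1555479838}{39} \approx -3.9884 \cdot 10^{7}$)
$L + j = \left(-5 + 10 \sqrt{249}\right) - \frac{1555479838}{39} = - \frac{1555480033}{39} + 10 \sqrt{249}$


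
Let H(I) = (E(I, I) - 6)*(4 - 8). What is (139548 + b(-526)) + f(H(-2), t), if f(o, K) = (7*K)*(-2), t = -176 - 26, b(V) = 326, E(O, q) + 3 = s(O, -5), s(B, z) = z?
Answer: 142702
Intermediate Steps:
E(O, q) = -8 (E(O, q) = -3 - 5 = -8)
H(I) = 56 (H(I) = (-8 - 6)*(4 - 8) = -14*(-4) = 56)
t = -202
f(o, K) = -14*K
(139548 + b(-526)) + f(H(-2), t) = (139548 + 326) - 14*(-202) = 139874 + 2828 = 142702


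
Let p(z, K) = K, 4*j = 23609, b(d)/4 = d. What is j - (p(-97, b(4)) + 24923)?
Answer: -76147/4 ≈ -19037.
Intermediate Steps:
b(d) = 4*d
j = 23609/4 (j = (¼)*23609 = 23609/4 ≈ 5902.3)
j - (p(-97, b(4)) + 24923) = 23609/4 - (4*4 + 24923) = 23609/4 - (16 + 24923) = 23609/4 - 1*24939 = 23609/4 - 24939 = -76147/4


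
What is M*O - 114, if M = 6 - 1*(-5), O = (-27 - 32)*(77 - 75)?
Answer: -1412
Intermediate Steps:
O = -118 (O = -59*2 = -118)
M = 11 (M = 6 + 5 = 11)
M*O - 114 = 11*(-118) - 114 = -1298 - 114 = -1412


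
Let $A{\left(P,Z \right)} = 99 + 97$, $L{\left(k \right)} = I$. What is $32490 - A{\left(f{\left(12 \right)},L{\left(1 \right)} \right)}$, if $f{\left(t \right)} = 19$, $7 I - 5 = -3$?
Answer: $32294$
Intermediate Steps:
$I = \frac{2}{7}$ ($I = \frac{5}{7} + \frac{1}{7} \left(-3\right) = \frac{5}{7} - \frac{3}{7} = \frac{2}{7} \approx 0.28571$)
$L{\left(k \right)} = \frac{2}{7}$
$A{\left(P,Z \right)} = 196$
$32490 - A{\left(f{\left(12 \right)},L{\left(1 \right)} \right)} = 32490 - 196 = 32294$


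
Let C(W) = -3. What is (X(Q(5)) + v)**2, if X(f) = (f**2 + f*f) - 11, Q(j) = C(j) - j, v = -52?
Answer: 4225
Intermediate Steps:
Q(j) = -3 - j
X(f) = -11 + 2*f**2 (X(f) = (f**2 + f**2) - 11 = 2*f**2 - 11 = -11 + 2*f**2)
(X(Q(5)) + v)**2 = ((-11 + 2*(-3 - 1*5)**2) - 52)**2 = ((-11 + 2*(-3 - 5)**2) - 52)**2 = ((-11 + 2*(-8)**2) - 52)**2 = ((-11 + 2*64) - 52)**2 = ((-11 + 128) - 52)**2 = (117 - 52)**2 = 65**2 = 4225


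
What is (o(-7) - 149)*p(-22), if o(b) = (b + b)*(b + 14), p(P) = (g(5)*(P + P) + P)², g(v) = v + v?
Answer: -52720668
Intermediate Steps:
g(v) = 2*v
p(P) = 441*P² (p(P) = ((2*5)*(P + P) + P)² = (10*(2*P) + P)² = (20*P + P)² = (21*P)² = 441*P²)
o(b) = 2*b*(14 + b) (o(b) = (2*b)*(14 + b) = 2*b*(14 + b))
(o(-7) - 149)*p(-22) = (2*(-7)*(14 - 7) - 149)*(441*(-22)²) = (2*(-7)*7 - 149)*(441*484) = (-98 - 149)*213444 = -247*213444 = -52720668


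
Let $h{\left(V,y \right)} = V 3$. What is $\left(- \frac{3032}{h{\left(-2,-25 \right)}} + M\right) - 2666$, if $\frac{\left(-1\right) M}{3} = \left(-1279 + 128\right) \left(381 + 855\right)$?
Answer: $\frac{12797242}{3} \approx 4.2657 \cdot 10^{6}$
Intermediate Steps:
$h{\left(V,y \right)} = 3 V$
$M = 4267908$ ($M = - 3 \left(-1279 + 128\right) \left(381 + 855\right) = - 3 \left(\left(-1151\right) 1236\right) = \left(-3\right) \left(-1422636\right) = 4267908$)
$\left(- \frac{3032}{h{\left(-2,-25 \right)}} + M\right) - 2666 = \left(- \frac{3032}{3 \left(-2\right)} + 4267908\right) - 2666 = \left(- \frac{3032}{-6} + 4267908\right) - 2666 = \left(\left(-3032\right) \left(- \frac{1}{6}\right) + 4267908\right) - 2666 = \left(\frac{1516}{3} + 4267908\right) - 2666 = \frac{12805240}{3} - 2666 = \frac{12797242}{3}$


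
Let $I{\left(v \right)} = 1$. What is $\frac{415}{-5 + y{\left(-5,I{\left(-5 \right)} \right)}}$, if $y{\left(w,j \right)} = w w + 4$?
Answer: $\frac{415}{24} \approx 17.292$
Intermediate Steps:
$y{\left(w,j \right)} = 4 + w^{2}$ ($y{\left(w,j \right)} = w^{2} + 4 = 4 + w^{2}$)
$\frac{415}{-5 + y{\left(-5,I{\left(-5 \right)} \right)}} = \frac{415}{-5 + \left(4 + \left(-5\right)^{2}\right)} = \frac{415}{-5 + \left(4 + 25\right)} = \frac{415}{-5 + 29} = \frac{415}{24}$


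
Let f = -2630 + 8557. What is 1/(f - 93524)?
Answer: -1/87597 ≈ -1.1416e-5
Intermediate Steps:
f = 5927
1/(f - 93524) = 1/(5927 - 93524) = 1/(-87597) = -1/87597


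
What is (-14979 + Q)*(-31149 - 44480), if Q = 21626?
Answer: -502705963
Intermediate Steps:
(-14979 + Q)*(-31149 - 44480) = (-14979 + 21626)*(-31149 - 44480) = 6647*(-75629) = -502705963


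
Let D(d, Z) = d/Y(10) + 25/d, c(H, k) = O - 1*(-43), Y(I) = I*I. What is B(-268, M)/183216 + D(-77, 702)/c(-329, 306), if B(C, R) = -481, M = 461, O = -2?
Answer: -38549531/1314574800 ≈ -0.029325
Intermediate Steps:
Y(I) = I**2
c(H, k) = 41 (c(H, k) = -2 - 1*(-43) = -2 + 43 = 41)
D(d, Z) = 25/d + d/100 (D(d, Z) = d/(10**2) + 25/d = d/100 + 25/d = 25/d + d/100)
B(-268, M)/183216 + D(-77, 702)/c(-329, 306) = -481/183216 + (25/(-77) + (1/100)*(-77))/41 = -481*1/183216 + (25*(-1/77) - 77/100)*(1/41) = -481/183216 + (-25/77 - 77/100)*(1/41) = -481/183216 - 8429/7700*1/41 = -481/183216 - 8429/315700 = -38549531/1314574800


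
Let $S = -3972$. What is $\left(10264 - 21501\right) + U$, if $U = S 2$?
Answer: $-19181$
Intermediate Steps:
$U = -7944$ ($U = \left(-3972\right) 2 = -7944$)
$\left(10264 - 21501\right) + U = \left(10264 - 21501\right) - 7944 = -11237 - 7944 = -19181$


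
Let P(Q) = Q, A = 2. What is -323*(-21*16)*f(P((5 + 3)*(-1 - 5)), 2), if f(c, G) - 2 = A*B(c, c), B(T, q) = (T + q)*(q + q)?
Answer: 2000605152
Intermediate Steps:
B(T, q) = 2*q*(T + q) (B(T, q) = (T + q)*(2*q) = 2*q*(T + q))
f(c, G) = 2 + 8*c² (f(c, G) = 2 + 2*(2*c*(c + c)) = 2 + 2*(2*c*(2*c)) = 2 + 2*(4*c²) = 2 + 8*c²)
-323*(-21*16)*f(P((5 + 3)*(-1 - 5)), 2) = -323*(-21*16)*(2 + 8*((5 + 3)*(-1 - 5))²) = -(-108528)*(2 + 8*(8*(-6))²) = -(-108528)*(2 + 8*(-48)²) = -(-108528)*(2 + 8*2304) = -(-108528)*(2 + 18432) = -(-108528)*18434 = -323*(-6193824) = 2000605152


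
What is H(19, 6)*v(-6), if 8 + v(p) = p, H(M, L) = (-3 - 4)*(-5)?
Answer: -490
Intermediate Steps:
H(M, L) = 35 (H(M, L) = -7*(-5) = 35)
v(p) = -8 + p
H(19, 6)*v(-6) = 35*(-8 - 6) = 35*(-14) = -490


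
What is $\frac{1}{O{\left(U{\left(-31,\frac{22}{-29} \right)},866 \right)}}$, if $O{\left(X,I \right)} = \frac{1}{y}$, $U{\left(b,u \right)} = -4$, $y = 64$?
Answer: $64$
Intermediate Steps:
$O{\left(X,I \right)} = \frac{1}{64}$
$\frac{1}{O{\left(U{\left(-31,\frac{22}{-29} \right)},866 \right)}} = \frac{1}{\frac{1}{64}} = 64$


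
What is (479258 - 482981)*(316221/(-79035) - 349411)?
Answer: 34271474126046/26345 ≈ 1.3009e+9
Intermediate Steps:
(479258 - 482981)*(316221/(-79035) - 349411) = -3723*(316221*(-1/79035) - 349411) = -3723*(-105407/26345 - 349411) = -3723*(-9205338202/26345) = 34271474126046/26345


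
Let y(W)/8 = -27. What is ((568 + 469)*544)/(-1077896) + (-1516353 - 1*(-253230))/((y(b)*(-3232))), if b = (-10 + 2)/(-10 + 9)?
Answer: -24379718827/10451279616 ≈ -2.3327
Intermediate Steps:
b = 8 (b = -8/(-1) = -8*(-1) = 8)
y(W) = -216 (y(W) = 8*(-27) = -216)
((568 + 469)*544)/(-1077896) + (-1516353 - 1*(-253230))/((y(b)*(-3232))) = ((568 + 469)*544)/(-1077896) + (-1516353 - 1*(-253230))/((-216*(-3232))) = (1037*544)*(-1/1077896) + (-1516353 + 253230)/698112 = 564128*(-1/1077896) - 1263123*1/698112 = -70516/134737 - 140347/77568 = -24379718827/10451279616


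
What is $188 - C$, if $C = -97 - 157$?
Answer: $442$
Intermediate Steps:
$C = -254$ ($C = -97 - 157 = -254$)
$188 - C = 188 - -254 = 188 + 254 = 442$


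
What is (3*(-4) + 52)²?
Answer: 1600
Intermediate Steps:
(3*(-4) + 52)² = (-12 + 52)² = 40² = 1600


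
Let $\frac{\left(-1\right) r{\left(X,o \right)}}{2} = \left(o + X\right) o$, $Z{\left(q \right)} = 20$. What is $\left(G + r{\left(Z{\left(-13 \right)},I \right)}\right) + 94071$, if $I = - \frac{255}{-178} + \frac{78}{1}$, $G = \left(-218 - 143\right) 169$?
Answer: $\frac{273522043}{15842} \approx 17266.0$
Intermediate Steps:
$G = -61009$ ($G = \left(-361\right) 169 = -61009$)
$I = \frac{14139}{178}$ ($I = \left(-255\right) \left(- \frac{1}{178}\right) + 78 \cdot 1 = \frac{255}{178} + 78 = \frac{14139}{178} \approx 79.433$)
$r{\left(X,o \right)} = - 2 o \left(X + o\right)$ ($r{\left(X,o \right)} = - 2 \left(o + X\right) o = - 2 \left(X + o\right) o = - 2 o \left(X + o\right)$)
$\left(G + r{\left(Z{\left(-13 \right)},I \right)}\right) + 94071 = \left(-61009 - \frac{14139 \left(20 + \frac{14139}{178}\right)}{89}\right) + 94071 = \left(-61009 - \frac{14139}{89} \cdot \frac{17699}{178}\right) + 94071 = \left(-61009 - \frac{250246161}{15842}\right) + 94071 = - \frac{1216750739}{15842} + 94071 = \frac{273522043}{15842}$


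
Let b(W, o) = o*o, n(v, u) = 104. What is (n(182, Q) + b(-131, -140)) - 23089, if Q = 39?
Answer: -3385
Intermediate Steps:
b(W, o) = o²
(n(182, Q) + b(-131, -140)) - 23089 = (104 + (-140)²) - 23089 = (104 + 19600) - 23089 = 19704 - 23089 = -3385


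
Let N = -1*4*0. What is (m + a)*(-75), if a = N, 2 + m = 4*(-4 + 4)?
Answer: 150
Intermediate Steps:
m = -2 (m = -2 + 4*(-4 + 4) = -2 + 4*0 = -2 + 0 = -2)
N = 0 (N = -4*0 = 0)
a = 0
(m + a)*(-75) = (-2 + 0)*(-75) = -2*(-75) = 150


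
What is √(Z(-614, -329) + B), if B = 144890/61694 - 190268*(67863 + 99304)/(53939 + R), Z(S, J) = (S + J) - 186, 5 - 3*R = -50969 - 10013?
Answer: I*√15650290861607965189429/190912083 ≈ 655.28*I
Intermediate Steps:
R = 20329 (R = 5/3 - (-50969 - 10013)/3 = 5/3 - ⅓*(-60982) = 5/3 + 60982/3 = 20329)
Z(S, J) = -186 + J + S (Z(S, J) = (J + S) - 186 = -186 + J + S)
B = -245282668471268/572736249 (B = 144890/61694 - 190268*(67863 + 99304)/(53939 + 20329) = 144890*(1/61694) - 190268/(74268/167167) = 72445/30847 - 190268/(74268*(1/167167)) = 72445/30847 - 190268/74268/167167 = 72445/30847 - 190268*167167/74268 = 72445/30847 - 7951632689/18567 = -245282668471268/572736249 ≈ -4.2826e+5)
√(Z(-614, -329) + B) = √((-186 - 329 - 614) - 245282668471268/572736249) = √(-1129 - 245282668471268/572736249) = √(-245929287696389/572736249) = I*√15650290861607965189429/190912083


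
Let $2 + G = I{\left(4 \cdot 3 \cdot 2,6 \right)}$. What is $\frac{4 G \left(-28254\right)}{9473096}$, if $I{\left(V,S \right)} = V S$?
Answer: $- \frac{2006034}{1184137} \approx -1.6941$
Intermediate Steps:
$I{\left(V,S \right)} = S V$
$G = 142$ ($G = -2 + 6 \cdot 4 \cdot 3 \cdot 2 = -2 + 6 \cdot 12 \cdot 2 = -2 + 6 \cdot 24 = -2 + 144 = 142$)
$\frac{4 G \left(-28254\right)}{9473096} = \frac{4 \cdot 142 \left(-28254\right)}{9473096} = 568 \left(-28254\right) \frac{1}{9473096} = \left(-16048272\right) \frac{1}{9473096} = - \frac{2006034}{1184137}$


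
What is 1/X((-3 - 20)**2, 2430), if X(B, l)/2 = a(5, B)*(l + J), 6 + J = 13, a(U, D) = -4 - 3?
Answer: -1/34118 ≈ -2.9310e-5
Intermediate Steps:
a(U, D) = -7
J = 7 (J = -6 + 13 = 7)
X(B, l) = -98 - 14*l (X(B, l) = 2*(-7*(l + 7)) = 2*(-7*(7 + l)) = 2*(-49 - 7*l) = -98 - 14*l)
1/X((-3 - 20)**2, 2430) = 1/(-98 - 14*2430) = 1/(-98 - 34020) = 1/(-34118) = -1/34118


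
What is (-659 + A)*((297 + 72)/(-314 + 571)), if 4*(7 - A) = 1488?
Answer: -377856/257 ≈ -1470.3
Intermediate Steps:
A = -365 (A = 7 - ¼*1488 = 7 - 372 = -365)
(-659 + A)*((297 + 72)/(-314 + 571)) = (-659 - 365)*((297 + 72)/(-314 + 571)) = -377856/257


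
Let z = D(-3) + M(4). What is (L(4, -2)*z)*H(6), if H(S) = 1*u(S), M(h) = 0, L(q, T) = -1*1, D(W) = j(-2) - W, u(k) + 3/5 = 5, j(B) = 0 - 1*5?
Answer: 44/5 ≈ 8.8000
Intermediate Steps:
j(B) = -5 (j(B) = 0 - 5 = -5)
u(k) = 22/5 (u(k) = -⅗ + 5 = 22/5)
D(W) = -5 - W
L(q, T) = -1
z = -2 (z = (-5 - 1*(-3)) + 0 = (-5 + 3) + 0 = -2 + 0 = -2)
H(S) = 22/5 (H(S) = 1*(22/5) = 22/5)
(L(4, -2)*z)*H(6) = -1*(-2)*(22/5) = 2*(22/5) = 44/5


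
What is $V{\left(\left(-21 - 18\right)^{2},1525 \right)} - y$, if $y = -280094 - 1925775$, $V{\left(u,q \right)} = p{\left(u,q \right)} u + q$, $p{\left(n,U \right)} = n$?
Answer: $4520835$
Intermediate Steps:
$V{\left(u,q \right)} = q + u^{2}$ ($V{\left(u,q \right)} = u u + q = u^{2} + q = q + u^{2}$)
$y = -2205869$
$V{\left(\left(-21 - 18\right)^{2},1525 \right)} - y = \left(1525 + \left(\left(-21 - 18\right)^{2}\right)^{2}\right) - -2205869 = \left(1525 + \left(\left(-39\right)^{2}\right)^{2}\right) + 2205869 = \left(1525 + 1521^{2}\right) + 2205869 = \left(1525 + 2313441\right) + 2205869 = 2314966 + 2205869 = 4520835$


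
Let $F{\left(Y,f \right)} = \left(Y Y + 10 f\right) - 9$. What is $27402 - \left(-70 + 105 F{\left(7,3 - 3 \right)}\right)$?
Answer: $23272$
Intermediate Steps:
$F{\left(Y,f \right)} = -9 + Y^{2} + 10 f$ ($F{\left(Y,f \right)} = \left(Y^{2} + 10 f\right) - 9 = -9 + Y^{2} + 10 f$)
$27402 - \left(-70 + 105 F{\left(7,3 - 3 \right)}\right) = 27402 - \left(-70 + 105 \left(-9 + 7^{2} + 10 \left(3 - 3\right)\right)\right) = 27402 - \left(-70 + 105 \left(-9 + 49 + 10 \left(3 - 3\right)\right)\right) = 27402 - \left(-70 + 105 \left(-9 + 49 + 10 \cdot 0\right)\right) = 27402 - \left(-70 + 105 \left(-9 + 49 + 0\right)\right) = 27402 - \left(-70 + 105 \cdot 40\right) = 27402 - \left(-70 + 4200\right) = 27402 - 4130 = 23272$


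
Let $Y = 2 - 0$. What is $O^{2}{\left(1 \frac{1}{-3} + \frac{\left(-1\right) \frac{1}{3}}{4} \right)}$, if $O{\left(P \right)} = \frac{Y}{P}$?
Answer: $\frac{576}{25} \approx 23.04$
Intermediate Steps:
$Y = 2$ ($Y = 2 + 0 = 2$)
$O{\left(P \right)} = \frac{2}{P}$
$O^{2}{\left(1 \frac{1}{-3} + \frac{\left(-1\right) \frac{1}{3}}{4} \right)} = \left(\frac{2}{1 \frac{1}{-3} + \frac{\left(-1\right) \frac{1}{3}}{4}}\right)^{2} = \left(\frac{2}{1 \left(- \frac{1}{3}\right) + \left(-1\right) \frac{1}{3} \cdot \frac{1}{4}}\right)^{2} = \left(\frac{2}{- \frac{1}{3} - \frac{1}{12}}\right)^{2} = \left(\frac{2}{- \frac{5}{12}}\right)^{2} = \left(2 \left(- \frac{12}{5}\right)\right)^{2} = \left(- \frac{24}{5}\right)^{2} = \frac{576}{25}$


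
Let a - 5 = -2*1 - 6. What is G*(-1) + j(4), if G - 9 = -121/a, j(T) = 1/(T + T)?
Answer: -1181/24 ≈ -49.208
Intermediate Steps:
j(T) = 1/(2*T)
a = -3 (a = 5 + (-2*1 - 6) = 5 + (-2 - 6) = 5 - 8 = -3)
G = 148/3 (G = 9 - 121/(-3) = 9 - 121*(-⅓) = 9 + 121/3 = 148/3 ≈ 49.333)
G*(-1) + j(4) = (148/3)*(-1) + (½)/4 = -148/3 + (½)*(¼) = -148/3 + ⅛ = -1181/24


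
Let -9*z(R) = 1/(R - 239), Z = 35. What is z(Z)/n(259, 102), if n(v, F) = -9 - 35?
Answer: -1/80784 ≈ -1.2379e-5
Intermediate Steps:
n(v, F) = -44
z(R) = -1/(9*(-239 + R)) (z(R) = -1/(9*(R - 239)) = -1/(9*(-239 + R)))
z(Z)/n(259, 102) = -1/(-2151 + 9*35)/(-44) = -1/(-2151 + 315)*(-1/44) = -1/(-1836)*(-1/44) = -1*(-1/1836)*(-1/44) = (1/1836)*(-1/44) = -1/80784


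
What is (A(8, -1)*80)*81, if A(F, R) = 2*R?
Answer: -12960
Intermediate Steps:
(A(8, -1)*80)*81 = ((2*(-1))*80)*81 = -2*80*81 = -160*81 = -12960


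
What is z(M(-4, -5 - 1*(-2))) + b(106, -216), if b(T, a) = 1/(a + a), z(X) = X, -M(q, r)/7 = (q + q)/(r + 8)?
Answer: 24187/2160 ≈ 11.198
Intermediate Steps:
M(q, r) = -14*q/(8 + r) (M(q, r) = -7*(q + q)/(r + 8) = -7*2*q/(8 + r) = -14*q/(8 + r))
b(T, a) = 1/(2*a)
z(M(-4, -5 - 1*(-2))) + b(106, -216) = -14*(-4)/(8 + (-5 - 1*(-2))) + (½)/(-216) = -14*(-4)/(8 + (-5 + 2)) + (½)*(-1/216) = -14*(-4)/(8 - 3) - 1/432 = -14*(-4)/5 - 1/432 = -14*(-4)*⅕ - 1/432 = 56/5 - 1/432 = 24187/2160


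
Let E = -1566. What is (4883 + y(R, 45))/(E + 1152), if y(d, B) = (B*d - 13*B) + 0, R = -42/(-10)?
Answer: -4487/414 ≈ -10.838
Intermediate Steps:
R = 21/5 (R = -42*(-⅒) = 21/5 ≈ 4.2000)
y(d, B) = -13*B + B*d (y(d, B) = (-13*B + B*d) + 0 = -13*B + B*d)
(4883 + y(R, 45))/(E + 1152) = (4883 + 45*(-13 + 21/5))/(-1566 + 1152) = (4883 + 45*(-44/5))/(-414) = (4883 - 396)*(-1/414) = 4487*(-1/414) = -4487/414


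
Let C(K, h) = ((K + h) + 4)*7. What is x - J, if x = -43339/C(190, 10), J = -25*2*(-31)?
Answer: -2256739/1428 ≈ -1580.3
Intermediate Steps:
C(K, h) = 28 + 7*K + 7*h (C(K, h) = (4 + K + h)*7 = 28 + 7*K + 7*h)
J = 1550 (J = -50*(-31) = 1550)
x = -43339/1428 (x = -43339/(28 + 7*190 + 7*10) = -43339/(28 + 1330 + 70) = -43339/1428 ≈ -30.349)
x - J = -43339/1428 - 1*1550 = -43339/1428 - 1550 = -2256739/1428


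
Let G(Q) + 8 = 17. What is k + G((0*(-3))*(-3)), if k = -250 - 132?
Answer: -373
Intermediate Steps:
k = -382
G(Q) = 9 (G(Q) = -8 + 17 = 9)
k + G((0*(-3))*(-3)) = -382 + 9 = -373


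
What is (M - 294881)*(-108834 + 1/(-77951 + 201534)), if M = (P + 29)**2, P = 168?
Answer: 3444176650895912/123583 ≈ 2.7869e+10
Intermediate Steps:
M = 38809 (M = (168 + 29)**2 = 197**2 = 38809)
(M - 294881)*(-108834 + 1/(-77951 + 201534)) = (38809 - 294881)*(-108834 + 1/(-77951 + 201534)) = -256072*(-108834 + 1/123583) = -256072*(-13450032221/123583) = 3444176650895912/123583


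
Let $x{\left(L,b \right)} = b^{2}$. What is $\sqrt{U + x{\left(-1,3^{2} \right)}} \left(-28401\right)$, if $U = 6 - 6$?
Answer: $-255609$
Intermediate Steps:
$U = 0$ ($U = 6 - 6 = 0$)
$\sqrt{U + x{\left(-1,3^{2} \right)}} \left(-28401\right) = \sqrt{0 + \left(3^{2}\right)^{2}} \left(-28401\right) = \sqrt{0 + 9^{2}} \left(-28401\right) = \sqrt{0 + 81} \left(-28401\right) = \sqrt{81} \left(-28401\right) = 9 \left(-28401\right) = -255609$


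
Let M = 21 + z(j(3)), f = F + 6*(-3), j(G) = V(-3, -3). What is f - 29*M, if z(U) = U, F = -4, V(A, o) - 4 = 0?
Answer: -747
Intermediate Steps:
V(A, o) = 4 (V(A, o) = 4 + 0 = 4)
j(G) = 4
f = -22 (f = -4 + 6*(-3) = -4 - 18 = -22)
M = 25 (M = 21 + 4 = 25)
f - 29*M = -22 - 29*25 = -22 - 725 = -747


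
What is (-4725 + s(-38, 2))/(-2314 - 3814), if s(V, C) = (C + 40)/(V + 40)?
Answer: 294/383 ≈ 0.76762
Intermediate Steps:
s(V, C) = (40 + C)/(40 + V)
(-4725 + s(-38, 2))/(-2314 - 3814) = (-4725 + (40 + 2)/(40 - 38))/(-2314 - 3814) = (-4725 + 42/2)/(-6128) = (-4725 + (½)*42)*(-1/6128) = (-4725 + 21)*(-1/6128) = -4704*(-1/6128) = 294/383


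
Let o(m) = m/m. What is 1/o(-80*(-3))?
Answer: 1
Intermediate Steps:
o(m) = 1
1/o(-80*(-3)) = 1/1 = 1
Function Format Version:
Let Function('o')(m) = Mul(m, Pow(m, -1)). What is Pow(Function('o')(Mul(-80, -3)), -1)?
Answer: 1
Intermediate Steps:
Function('o')(m) = 1
Pow(Function('o')(Mul(-80, -3)), -1) = Pow(1, -1) = 1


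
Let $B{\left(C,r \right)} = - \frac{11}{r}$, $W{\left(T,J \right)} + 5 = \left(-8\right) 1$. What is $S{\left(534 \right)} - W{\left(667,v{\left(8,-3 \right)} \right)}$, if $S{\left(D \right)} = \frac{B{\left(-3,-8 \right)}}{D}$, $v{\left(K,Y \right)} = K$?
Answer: $\frac{55547}{4272} \approx 13.003$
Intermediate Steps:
$W{\left(T,J \right)} = -13$ ($W{\left(T,J \right)} = -5 - 8 = -13$)
$S{\left(D \right)} = \frac{11}{8 D}$ ($S{\left(D \right)} = \frac{\left(-11\right) \frac{1}{-8}}{D} = \frac{\left(-11\right) \left(- \frac{1}{8}\right)}{D} = \frac{11}{8 D}$)
$S{\left(534 \right)} - W{\left(667,v{\left(8,-3 \right)} \right)} = \frac{11}{8 \cdot 534} - -13 = \frac{11}{8} \cdot \frac{1}{534} + 13 = \frac{11}{4272} + 13 = \frac{55547}{4272}$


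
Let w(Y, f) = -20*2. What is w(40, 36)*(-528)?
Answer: 21120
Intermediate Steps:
w(Y, f) = -40
w(40, 36)*(-528) = -40*(-528) = 21120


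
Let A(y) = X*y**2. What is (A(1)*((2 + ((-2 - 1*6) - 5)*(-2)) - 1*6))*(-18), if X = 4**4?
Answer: -101376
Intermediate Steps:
X = 256
A(y) = 256*y**2
(A(1)*((2 + ((-2 - 1*6) - 5)*(-2)) - 1*6))*(-18) = ((256*1**2)*((2 + ((-2 - 1*6) - 5)*(-2)) - 1*6))*(-18) = ((256*1)*((2 + ((-2 - 6) - 5)*(-2)) - 6))*(-18) = (256*((2 + (-8 - 5)*(-2)) - 6))*(-18) = (256*((2 - 13*(-2)) - 6))*(-18) = (256*((2 + 26) - 6))*(-18) = (256*(28 - 6))*(-18) = (256*22)*(-18) = 5632*(-18) = -101376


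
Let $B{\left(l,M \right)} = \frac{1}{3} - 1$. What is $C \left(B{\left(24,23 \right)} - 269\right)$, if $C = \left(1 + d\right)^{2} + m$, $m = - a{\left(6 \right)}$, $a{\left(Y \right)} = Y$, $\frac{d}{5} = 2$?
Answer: $- \frac{93035}{3} \approx -31012.0$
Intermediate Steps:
$d = 10$ ($d = 5 \cdot 2 = 10$)
$B{\left(l,M \right)} = - \frac{2}{3}$ ($B{\left(l,M \right)} = \frac{1}{3} - 1 = - \frac{2}{3}$)
$m = -6$ ($m = \left(-1\right) 6 = -6$)
$C = 115$ ($C = \left(1 + 10\right)^{2} - 6 = 11^{2} - 6 = 121 - 6 = 115$)
$C \left(B{\left(24,23 \right)} - 269\right) = 115 \left(- \frac{2}{3} - 269\right) = 115 \left(- \frac{809}{3}\right) = - \frac{93035}{3}$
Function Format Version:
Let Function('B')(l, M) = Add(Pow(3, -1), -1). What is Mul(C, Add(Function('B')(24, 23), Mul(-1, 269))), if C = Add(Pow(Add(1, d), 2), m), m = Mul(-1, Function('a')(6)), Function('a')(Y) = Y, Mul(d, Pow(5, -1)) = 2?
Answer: Rational(-93035, 3) ≈ -31012.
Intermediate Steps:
d = 10 (d = Mul(5, 2) = 10)
Function('B')(l, M) = Rational(-2, 3) (Function('B')(l, M) = Add(Rational(1, 3), -1) = Rational(-2, 3))
m = -6 (m = Mul(-1, 6) = -6)
C = 115 (C = Add(Pow(Add(1, 10), 2), -6) = Add(Pow(11, 2), -6) = Add(121, -6) = 115)
Mul(C, Add(Function('B')(24, 23), Mul(-1, 269))) = Mul(115, Add(Rational(-2, 3), Mul(-1, 269))) = Mul(115, Add(Rational(-2, 3), -269)) = Mul(115, Rational(-809, 3)) = Rational(-93035, 3)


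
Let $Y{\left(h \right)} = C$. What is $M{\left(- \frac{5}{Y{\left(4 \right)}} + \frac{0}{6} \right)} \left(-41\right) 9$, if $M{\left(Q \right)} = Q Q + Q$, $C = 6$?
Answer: $\frac{205}{4} \approx 51.25$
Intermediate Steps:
$Y{\left(h \right)} = 6$
$M{\left(Q \right)} = Q + Q^{2}$ ($M{\left(Q \right)} = Q^{2} + Q = Q + Q^{2}$)
$M{\left(- \frac{5}{Y{\left(4 \right)}} + \frac{0}{6} \right)} \left(-41\right) 9 = \left(- \frac{5}{6} + \frac{0}{6}\right) \left(1 + \left(- \frac{5}{6} + \frac{0}{6}\right)\right) \left(-41\right) 9 = \left(\left(-5\right) \frac{1}{6} + 0 \cdot \frac{1}{6}\right) \left(1 + \left(\left(-5\right) \frac{1}{6} + 0 \cdot \frac{1}{6}\right)\right) \left(-41\right) 9 = \left(- \frac{5}{6} + 0\right) \left(1 + \left(- \frac{5}{6} + 0\right)\right) \left(-41\right) 9 = - \frac{5 \left(1 - \frac{5}{6}\right)}{6} \left(-41\right) 9 = \left(- \frac{5}{6}\right) \frac{1}{6} \left(-41\right) 9 = \left(- \frac{5}{36}\right) \left(-41\right) 9 = \frac{205}{36} \cdot 9 = \frac{205}{4}$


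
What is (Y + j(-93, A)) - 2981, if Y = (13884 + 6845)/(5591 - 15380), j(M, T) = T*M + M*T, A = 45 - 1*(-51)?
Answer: -203994122/9789 ≈ -20839.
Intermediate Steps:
A = 96 (A = 45 + 51 = 96)
j(M, T) = 2*M*T (j(M, T) = M*T + M*T = 2*M*T)
Y = -20729/9789 (Y = 20729/(-9789) = 20729*(-1/9789) = -20729/9789 ≈ -2.1176)
(Y + j(-93, A)) - 2981 = (-20729/9789 + 2*(-93)*96) - 2981 = (-20729/9789 - 17856) - 2981 = -174813113/9789 - 2981 = -203994122/9789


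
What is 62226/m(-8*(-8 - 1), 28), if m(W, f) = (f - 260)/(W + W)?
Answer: -1120068/29 ≈ -38623.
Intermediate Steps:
m(W, f) = (-260 + f)/(2*W) (m(W, f) = (-260 + f)/((2*W)) = (-260 + f)*(1/(2*W)) = (-260 + f)/(2*W))
62226/m(-8*(-8 - 1), 28) = 62226/(((-260 + 28)/(2*((-8*(-8 - 1)))))) = 62226/(((½)*(-232)/(-8*(-9)))) = 62226/(((½)*(-232)/72)) = 62226/(((½)*(1/72)*(-232))) = 62226/(-29/18) = 62226*(-18/29) = -1120068/29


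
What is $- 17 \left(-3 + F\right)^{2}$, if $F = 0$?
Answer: $-153$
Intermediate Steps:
$- 17 \left(-3 + F\right)^{2} = - 17 \left(-3 + 0\right)^{2} = - 17 \left(-3\right)^{2} = \left(-17\right) 9 = -153$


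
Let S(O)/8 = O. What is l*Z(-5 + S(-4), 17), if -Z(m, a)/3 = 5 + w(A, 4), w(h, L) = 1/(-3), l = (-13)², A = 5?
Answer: -2366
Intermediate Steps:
S(O) = 8*O
l = 169
w(h, L) = -⅓
Z(m, a) = -14 (Z(m, a) = -3*(5 - ⅓) = -3*14/3 = -14)
l*Z(-5 + S(-4), 17) = 169*(-14) = -2366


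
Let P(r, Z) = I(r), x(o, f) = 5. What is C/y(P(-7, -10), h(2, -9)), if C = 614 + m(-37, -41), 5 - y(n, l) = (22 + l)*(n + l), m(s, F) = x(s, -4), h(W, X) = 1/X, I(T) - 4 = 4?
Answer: -50139/13582 ≈ -3.6916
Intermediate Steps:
I(T) = 8 (I(T) = 4 + 4 = 8)
m(s, F) = 5
P(r, Z) = 8
y(n, l) = 5 - (22 + l)*(l + n) (y(n, l) = 5 - (22 + l)*(n + l) = 5 - (22 + l)*(l + n))
C = 619 (C = 614 + 5 = 619)
C/y(P(-7, -10), h(2, -9)) = 619/(5 - (1/(-9))**2 - 22/(-9) - 22*8 - 1*8/(-9)) = 619/(5 - (-1/9)**2 - 22*(-1/9) - 176 - 1*(-1/9)*8) = 619/(5 - 1*1/81 + 22/9 - 176 + 8/9) = 619/(5 - 1/81 + 22/9 - 176 + 8/9) = 619/(-13582/81) = 619*(-81/13582) = -50139/13582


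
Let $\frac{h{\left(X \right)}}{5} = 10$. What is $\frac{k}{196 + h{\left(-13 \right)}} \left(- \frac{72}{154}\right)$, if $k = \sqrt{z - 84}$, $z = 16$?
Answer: $- \frac{12 i \sqrt{17}}{3157} \approx - 0.015672 i$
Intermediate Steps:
$h{\left(X \right)} = 50$ ($h{\left(X \right)} = 5 \cdot 10 = 50$)
$k = 2 i \sqrt{17}$ ($k = \sqrt{16 - 84} = \sqrt{-68} = 2 i \sqrt{17} \approx 8.2462 i$)
$\frac{k}{196 + h{\left(-13 \right)}} \left(- \frac{72}{154}\right) = \frac{2 i \sqrt{17}}{196 + 50} \left(- \frac{72}{154}\right) = \frac{2 i \sqrt{17}}{246} \left(\left(-72\right) \frac{1}{154}\right) = 2 i \sqrt{17} \cdot \frac{1}{246} \left(- \frac{36}{77}\right) = \frac{i \sqrt{17}}{123} \left(- \frac{36}{77}\right) = - \frac{12 i \sqrt{17}}{3157}$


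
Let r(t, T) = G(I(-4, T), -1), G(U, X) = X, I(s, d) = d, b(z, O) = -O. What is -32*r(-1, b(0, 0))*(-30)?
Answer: -960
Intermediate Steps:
r(t, T) = -1
-32*r(-1, b(0, 0))*(-30) = -32*(-1)*(-30) = 32*(-30) = -960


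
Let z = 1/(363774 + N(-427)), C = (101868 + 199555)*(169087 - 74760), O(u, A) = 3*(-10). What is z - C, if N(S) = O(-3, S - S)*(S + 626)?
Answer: -10173200444763083/357804 ≈ -2.8432e+10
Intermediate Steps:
O(u, A) = -30
N(S) = -18780 - 30*S (N(S) = -30*(S + 626) = -30*(626 + S) = -18780 - 30*S)
C = 28432327321 (C = 301423*94327 = 28432327321)
z = 1/357804 (z = 1/(363774 + (-18780 - 30*(-427))) = 1/(363774 + (-18780 + 12810)) = 1/(363774 - 5970) = 1/357804 ≈ 2.7948e-6)
z - C = 1/357804 - 1*28432327321 = 1/357804 - 28432327321 = -10173200444763083/357804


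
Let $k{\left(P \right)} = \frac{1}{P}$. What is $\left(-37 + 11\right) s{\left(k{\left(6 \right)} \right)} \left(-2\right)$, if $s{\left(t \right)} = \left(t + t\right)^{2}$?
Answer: $\frac{52}{9} \approx 5.7778$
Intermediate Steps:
$s{\left(t \right)} = 4 t^{2}$ ($s{\left(t \right)} = \left(2 t\right)^{2} = 4 t^{2}$)
$\left(-37 + 11\right) s{\left(k{\left(6 \right)} \right)} \left(-2\right) = \left(-37 + 11\right) 4 \left(\frac{1}{6}\right)^{2} \left(-2\right) = - 26 \cdot \frac{4}{36} \left(-2\right) = - 26 \cdot 4 \cdot \frac{1}{36} \left(-2\right) = - 26 \cdot \frac{1}{9} \left(-2\right) = \left(-26\right) \left(- \frac{2}{9}\right) = \frac{52}{9}$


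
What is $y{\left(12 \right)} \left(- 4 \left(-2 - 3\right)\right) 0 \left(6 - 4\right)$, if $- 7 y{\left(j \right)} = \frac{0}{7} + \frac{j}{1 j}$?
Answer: $0$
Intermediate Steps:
$y{\left(j \right)} = - \frac{1}{7}$ ($y{\left(j \right)} = - \frac{\frac{0}{7} + \frac{j}{1 j}}{7} = - \frac{0 \cdot \frac{1}{7} + \frac{j}{j}}{7} = - \frac{0 + 1}{7} = \left(- \frac{1}{7}\right) 1 = - \frac{1}{7}$)
$y{\left(12 \right)} \left(- 4 \left(-2 - 3\right)\right) 0 \left(6 - 4\right) = - \frac{\left(-4\right) \left(-2 - 3\right)}{7} \cdot 0 \left(6 - 4\right) = - \frac{\left(-4\right) \left(-5\right)}{7} \cdot 0 \cdot 2 = \left(- \frac{1}{7}\right) 20 \cdot 0 = \left(- \frac{20}{7}\right) 0 = 0$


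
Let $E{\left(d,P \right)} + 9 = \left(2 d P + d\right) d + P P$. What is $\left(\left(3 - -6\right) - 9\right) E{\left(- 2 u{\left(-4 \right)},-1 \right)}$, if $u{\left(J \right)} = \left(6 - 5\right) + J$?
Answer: $0$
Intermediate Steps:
$u{\left(J \right)} = 1 + J$
$E{\left(d,P \right)} = -9 + P^{2} + d \left(d + 2 P d\right)$ ($E{\left(d,P \right)} = -9 + \left(\left(2 d P + d\right) d + P P\right) = -9 + \left(\left(2 P d + d\right) d + P^{2}\right) = -9 + \left(\left(d + 2 P d\right) d + P^{2}\right) = -9 + \left(d \left(d + 2 P d\right) + P^{2}\right) = -9 + \left(P^{2} + d \left(d + 2 P d\right)\right) = -9 + P^{2} + d \left(d + 2 P d\right)$)
$\left(\left(3 - -6\right) - 9\right) E{\left(- 2 u{\left(-4 \right)},-1 \right)} = \left(\left(3 - -6\right) - 9\right) \left(-9 + \left(-1\right)^{2} + \left(- 2 \left(1 - 4\right)\right)^{2} + 2 \left(-1\right) \left(- 2 \left(1 - 4\right)\right)^{2}\right) = \left(\left(3 + 6\right) - 9\right) \left(-9 + 1 + \left(\left(-2\right) \left(-3\right)\right)^{2} + 2 \left(-1\right) \left(\left(-2\right) \left(-3\right)\right)^{2}\right) = \left(9 - 9\right) \left(-9 + 1 + 6^{2} + 2 \left(-1\right) 6^{2}\right) = 0 \left(-9 + 1 + 36 + 2 \left(-1\right) 36\right) = 0 \left(-9 + 1 + 36 - 72\right) = 0 \left(-44\right) = 0$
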